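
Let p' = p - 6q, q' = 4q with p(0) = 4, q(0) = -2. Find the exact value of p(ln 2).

A = [[1,-6],[0,4]]; eigenvalues λ = 1, 4.
Eigenvectors: (1,0) for λ=1, (2,-1) for λ=4.
From the initial condition, c_1 = 0, c_2 = 2.
p(ln 2) = (0)(2^1)(1) + (2)(2^4)(2) = 64.

64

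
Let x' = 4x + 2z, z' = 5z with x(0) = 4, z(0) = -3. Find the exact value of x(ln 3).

A = [[4,2],[0,5]]; eigenvalues λ = 4, 5.
Eigenvectors: (-1,0) for λ=4, (2,1) for λ=5.
From the initial condition, c_1 = -10, c_2 = -3.
x(ln 3) = (-10)(3^4)(-1) + (-3)(3^5)(2) = -648.

-648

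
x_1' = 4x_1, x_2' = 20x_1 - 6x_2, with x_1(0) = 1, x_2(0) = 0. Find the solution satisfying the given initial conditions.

Coefficient matrix A = [[4, 0], [20, -6]].
Characteristic polynomial det(A - λI) = λ^2 + 2λ - 24 = 0.
Eigenvalues λ = 4, -6.
For λ=4: (A-λI) row 2 is [20, -10], so an eigenvector is (1, 2).
For λ=-6: (A-λI) row 1 is [10, 0], so an eigenvector is (0, 1).
General solution: K_1e^(4t)(1,2) + K_2e^(-6t)(0,1).
Applying x_1(0)=1, x_2(0)=0 gives K_1=1, K_2=-2.

x_1(t) = e^(4t), x_2(t) = 2e^(4t) - 2e^(-6t)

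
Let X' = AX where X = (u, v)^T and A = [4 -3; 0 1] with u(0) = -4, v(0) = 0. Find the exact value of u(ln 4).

-1024

A = [[4,-3],[0,1]]; eigenvalues λ = 4, 1.
Eigenvectors: (1,0) for λ=4, (-1,-1) for λ=1.
From the initial condition, c_1 = -4, c_2 = 0.
u(ln 4) = (-4)(4^4)(1) + (0)(4^1)(-1) = -1024.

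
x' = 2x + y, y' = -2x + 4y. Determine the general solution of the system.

Coefficient matrix A = [[2, 1], [-2, 4]].
Characteristic polynomial det(A - λI) = λ^2 - 6λ + 10 = 0.
Eigenvalues λ = 3 ± i (complex conjugate pair).
For λ=3+i: an eigenvector is (-1,-1) - i(0,1) = (-1, -1 - i).
A real fundamental pair from Re and Im of e^((3+i)t)v: X_1 = e^(3t)(cos(t)·(-1,-1) + sin(t)·(0,1)), X_2 = e^(3t)(sin(t)·(-1,-1) - cos(t)·(0,1)).
General solution: c_1X_1 + c_2X_2.

x(t) = -c_1e^(3t)cos(t) - c_2e^(3t)sin(t), y(t) = c_1e^(3t)sin(t) - c_1e^(3t)cos(t) - c_2e^(3t)sin(t) - c_2e^(3t)cos(t)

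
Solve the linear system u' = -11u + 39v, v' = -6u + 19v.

u(t) = 3c_1e^(4t)sin(3t) + 2c_1e^(4t)cos(3t) + 2c_2e^(4t)sin(3t) - 3c_2e^(4t)cos(3t), v(t) = c_1e^(4t)sin(3t) + c_1e^(4t)cos(3t) + c_2e^(4t)sin(3t) - c_2e^(4t)cos(3t)

Coefficient matrix A = [[-11, 39], [-6, 19]].
Characteristic polynomial det(A - λI) = λ^2 - 8λ + 25 = 0.
Eigenvalues λ = 4 ± 3i (complex conjugate pair).
For λ=4+3i: an eigenvector is (2,1) - i(3,1) = (2 - 3i, 1 - i).
A real fundamental pair from Re and Im of e^((4+3i)t)v: X_1 = e^(4t)(cos(3t)·(2,1) + sin(3t)·(3,1)), X_2 = e^(4t)(sin(3t)·(2,1) - cos(3t)·(3,1)).
General solution: c_1X_1 + c_2X_2.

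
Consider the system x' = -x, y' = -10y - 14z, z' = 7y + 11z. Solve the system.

Coefficient matrix A = [[-1, 0, 0], [0, -10, -14], [0, 7, 11]].
det(A - λI) = 0 gives eigenvalues λ = -1, -3, 4.
For λ=-1: eigenvector (1,0,0).
For λ=-3: eigenvector (0,2,-1).
For λ=4: eigenvector (0,-1,1).
General solution: K_1e^(-t)(1,0,0) + K_2e^(-3t)(0,2,-1) + K_3e^(4t)(0,-1,1).

x(t) = K_1e^(-t), y(t) = 2K_2e^(-3t) - K_3e^(4t), z(t) = -K_2e^(-3t) + K_3e^(4t)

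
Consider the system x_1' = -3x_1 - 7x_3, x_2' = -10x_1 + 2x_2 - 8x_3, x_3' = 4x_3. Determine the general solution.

x_1(t) = c_2e^(-3t) - c_3e^(4t), x_2(t) = c_1e^(2t) + 2c_2e^(-3t) + c_3e^(4t), x_3(t) = c_3e^(4t)

Coefficient matrix A = [[-3, 0, -7], [-10, 2, -8], [0, 0, 4]].
det(A - λI) = 0 gives eigenvalues λ = 2, -3, 4.
For λ=2: eigenvector (0,1,0).
For λ=-3: eigenvector (1,2,0).
For λ=4: eigenvector (-1,1,1).
General solution: c_1e^(2t)(0,1,0) + c_2e^(-3t)(1,2,0) + c_3e^(4t)(-1,1,1).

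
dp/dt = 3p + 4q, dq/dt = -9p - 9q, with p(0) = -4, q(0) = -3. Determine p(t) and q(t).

p(t) = -36te^(-3t) - 4e^(-3t), q(t) = 54te^(-3t) - 3e^(-3t)

Coefficient matrix A = [[3, 4], [-9, -9]].
Characteristic polynomial det(A - λI) = λ^2 + 6λ + 9 = 0.
Single eigenvalue λ = -3 with algebraic multiplicity 2.
Eigenvector v = (2,-3); generalized eigenvector w with (A-λI)w=v is (1,-1).
General solution: e^(-3t)[c_1·v + c_2·(t·v + w)].
Applying p(0)=-4, q(0)=-3 gives c_1=7, c_2=-18.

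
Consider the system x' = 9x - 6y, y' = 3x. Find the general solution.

x(t) = -C_1e^(3t) + 2C_2e^(6t), y(t) = -C_1e^(3t) + C_2e^(6t)

Coefficient matrix A = [[9, -6], [3, 0]].
Characteristic polynomial det(A - λI) = λ^2 - 9λ + 18 = 0.
Eigenvalues λ = 3, 6.
For λ=3: (A-λI) row 1 is [6, -6], so an eigenvector is (-1, -1).
For λ=6: (A-λI) row 1 is [3, -6], so an eigenvector is (2, 1).
General solution: C_1e^(3t)(-1,-1) + C_2e^(6t)(2,1).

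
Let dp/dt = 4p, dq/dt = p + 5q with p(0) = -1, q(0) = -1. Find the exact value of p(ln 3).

-81

A = [[4,0],[1,5]]; eigenvalues λ = 5, 4.
Eigenvectors: (0,1) for λ=5, (-1,1) for λ=4.
From the initial condition, c_1 = -2, c_2 = 1.
p(ln 3) = (-2)(3^5)(0) + (1)(3^4)(-1) = -81.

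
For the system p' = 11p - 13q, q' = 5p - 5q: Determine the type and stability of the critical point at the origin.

unstable spiral

A = [[11,-13],[5,-5]]; det(A-λI) = λ^2 - 6λ + 10.
λ = 3 ± i: positive real part.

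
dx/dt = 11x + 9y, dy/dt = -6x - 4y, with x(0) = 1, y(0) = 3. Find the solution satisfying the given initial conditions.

Coefficient matrix A = [[11, 9], [-6, -4]].
Characteristic polynomial det(A - λI) = λ^2 - 7λ + 10 = 0.
Eigenvalues λ = 2, 5.
For λ=2: (A-λI) row 1 is [9, 9], so an eigenvector is (1, -1).
For λ=5: (A-λI) row 1 is [6, 9], so an eigenvector is (3, -2).
General solution: C_1e^(2t)(1,-1) + C_2e^(5t)(3,-2).
Applying x(0)=1, y(0)=3 gives C_1=-11, C_2=4.

x(t) = 12e^(5t) - 11e^(2t), y(t) = -8e^(5t) + 11e^(2t)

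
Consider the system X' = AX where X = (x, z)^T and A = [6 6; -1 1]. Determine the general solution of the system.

Coefficient matrix A = [[6, 6], [-1, 1]].
Characteristic polynomial det(A - λI) = λ^2 - 7λ + 12 = 0.
Eigenvalues λ = 4, 3.
For λ=4: (A-λI) row 1 is [2, 6], so an eigenvector is (3, -1).
For λ=3: (A-λI) row 1 is [3, 6], so an eigenvector is (2, -1).
General solution: c_1e^(4t)(3,-1) + c_2e^(3t)(2,-1).

x(t) = 3c_1e^(4t) + 2c_2e^(3t), z(t) = -c_1e^(4t) - c_2e^(3t)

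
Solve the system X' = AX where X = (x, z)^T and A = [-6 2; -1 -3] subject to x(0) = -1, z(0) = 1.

x(t) = 3e^(-4t) - 4e^(-5t), z(t) = 3e^(-4t) - 2e^(-5t)

Coefficient matrix A = [[-6, 2], [-1, -3]].
Characteristic polynomial det(A - λI) = λ^2 + 9λ + 20 = 0.
Eigenvalues λ = -4, -5.
For λ=-4: (A-λI) row 1 is [-2, 2], so an eigenvector is (1, 1).
For λ=-5: (A-λI) row 1 is [-1, 2], so an eigenvector is (-2, -1).
General solution: c_1e^(-4t)(1,1) + c_2e^(-5t)(-2,-1).
Applying x(0)=-1, z(0)=1 gives c_1=3, c_2=2.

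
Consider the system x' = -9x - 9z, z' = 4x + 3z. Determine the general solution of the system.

Coefficient matrix A = [[-9, -9], [4, 3]].
Characteristic polynomial det(A - λI) = λ^2 + 6λ + 9 = 0.
Single eigenvalue λ = -3 with algebraic multiplicity 2.
Eigenvector v = (-3,2); generalized eigenvector w with (A-λI)w=v is (2,-1).
General solution: e^(-3t)[c_1·v + c_2·(t·v + w)].

x(t) = -3c_1e^(-3t) - 3c_2te^(-3t) + 2c_2e^(-3t), z(t) = 2c_1e^(-3t) + 2c_2te^(-3t) - c_2e^(-3t)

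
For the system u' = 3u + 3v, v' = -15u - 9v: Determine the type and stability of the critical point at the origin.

stable spiral

A = [[3,3],[-15,-9]]; det(A-λI) = λ^2 + 6λ + 18.
λ = -3 ± 3i: negative real part.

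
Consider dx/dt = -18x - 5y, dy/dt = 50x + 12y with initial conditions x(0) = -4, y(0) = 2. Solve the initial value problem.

Coefficient matrix A = [[-18, -5], [50, 12]].
Characteristic polynomial det(A - λI) = λ^2 + 6λ + 34 = 0.
Eigenvalues λ = -3 ± 5i (complex conjugate pair).
For λ=-3+5i: an eigenvector is (-1,3) - i(0,-1) = (-1, 3 + i).
A real fundamental pair from Re and Im of e^((-3+5i)t)v: X_1 = e^(-3t)(cos(5t)·(-1,3) + sin(5t)·(0,-1)), X_2 = e^(-3t)(sin(5t)·(-1,3) - cos(5t)·(0,-1)).
General solution: c_1X_1 + c_2X_2.
Applying x(0)=-4, y(0)=2 gives c_1=4, c_2=-10.

x(t) = 10e^(-3t)sin(5t) - 4e^(-3t)cos(5t), y(t) = -34e^(-3t)sin(5t) + 2e^(-3t)cos(5t)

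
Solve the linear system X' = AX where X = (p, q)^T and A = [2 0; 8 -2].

p(t) = c_1e^(2t), q(t) = 2c_1e^(2t) - c_2e^(-2t)

Coefficient matrix A = [[2, 0], [8, -2]].
Characteristic polynomial det(A - λI) = λ^2 - 4 = 0.
Eigenvalues λ = 2, -2.
For λ=2: (A-λI) row 2 is [8, -4], so an eigenvector is (1, 2).
For λ=-2: (A-λI) row 1 is [4, 0], so an eigenvector is (0, -1).
General solution: c_1e^(2t)(1,2) + c_2e^(-2t)(0,-1).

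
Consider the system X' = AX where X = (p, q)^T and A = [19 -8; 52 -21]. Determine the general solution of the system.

p(t) = K_1e^(-t)sin(4t) - K_1e^(-t)cos(4t) - K_2e^(-t)sin(4t) - K_2e^(-t)cos(4t), q(t) = 2K_1e^(-t)sin(4t) - 3K_1e^(-t)cos(4t) - 3K_2e^(-t)sin(4t) - 2K_2e^(-t)cos(4t)

Coefficient matrix A = [[19, -8], [52, -21]].
Characteristic polynomial det(A - λI) = λ^2 + 2λ + 17 = 0.
Eigenvalues λ = -1 ± 4i (complex conjugate pair).
For λ=-1+4i: an eigenvector is (-1,-3) - i(1,2) = (-1 - i, -3 - 2i).
A real fundamental pair from Re and Im of e^((-1+4i)t)v: X_1 = e^(-t)(cos(4t)·(-1,-3) + sin(4t)·(1,2)), X_2 = e^(-t)(sin(4t)·(-1,-3) - cos(4t)·(1,2)).
General solution: K_1X_1 + K_2X_2.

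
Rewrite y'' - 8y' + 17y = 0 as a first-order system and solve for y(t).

Let x_1 = y, x_2 = y'. Then x_1' = x_2 and x_2' = -17x_1 + 8x_2.
A = [[0,1],[-17,8]]; det(A-λI) = λ^2 - 8λ + 17.
Eigenvalues λ = 4 ± i.

y(t) = K_1e^(4t)cos(t) + K_2e^(4t)sin(t)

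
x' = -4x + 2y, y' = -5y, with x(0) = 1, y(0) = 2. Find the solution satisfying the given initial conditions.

x(t) = 5e^(-4t) - 4e^(-5t), y(t) = 2e^(-5t)

Coefficient matrix A = [[-4, 2], [0, -5]].
Characteristic polynomial det(A - λI) = λ^2 + 9λ + 20 = 0.
Eigenvalues λ = -5, -4.
For λ=-5: (A-λI) row 1 is [1, 2], so an eigenvector is (-2, 1).
For λ=-4: (A-λI) row 1 is [0, 2], so an eigenvector is (1, 0).
General solution: c_1e^(-5t)(-2,1) + c_2e^(-4t)(1,0).
Applying x(0)=1, y(0)=2 gives c_1=2, c_2=5.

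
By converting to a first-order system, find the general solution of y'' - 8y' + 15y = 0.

Let x_1 = y, x_2 = y'. Then x_1' = x_2 and x_2' = -15x_1 + 8x_2.
A = [[0,1],[-15,8]]; det(A-λI) = λ^2 - 8λ + 15.
Eigenvalues λ = 5, 3 with eigenvectors (1,5), (1,3).

y(t) = K_1e^(5t) + K_2e^(3t)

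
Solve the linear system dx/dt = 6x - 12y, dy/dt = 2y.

Coefficient matrix A = [[6, -12], [0, 2]].
Characteristic polynomial det(A - λI) = λ^2 - 8λ + 12 = 0.
Eigenvalues λ = 6, 2.
For λ=6: (A-λI) row 1 is [0, -12], so an eigenvector is (-1, 0).
For λ=2: (A-λI) row 1 is [4, -12], so an eigenvector is (-3, -1).
General solution: C_1e^(6t)(-1,0) + C_2e^(2t)(-3,-1).

x(t) = -C_1e^(6t) - 3C_2e^(2t), y(t) = -C_2e^(2t)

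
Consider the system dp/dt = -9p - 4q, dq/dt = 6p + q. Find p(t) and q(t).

Coefficient matrix A = [[-9, -4], [6, 1]].
Characteristic polynomial det(A - λI) = λ^2 + 8λ + 15 = 0.
Eigenvalues λ = -3, -5.
For λ=-3: (A-λI) row 1 is [-6, -4], so an eigenvector is (-2, 3).
For λ=-5: (A-λI) row 1 is [-4, -4], so an eigenvector is (1, -1).
General solution: C_1e^(-3t)(-2,3) + C_2e^(-5t)(1,-1).

p(t) = -2C_1e^(-3t) + C_2e^(-5t), q(t) = 3C_1e^(-3t) - C_2e^(-5t)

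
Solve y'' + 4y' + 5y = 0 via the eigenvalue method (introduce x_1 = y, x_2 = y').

y(t) = K_1e^(-2t)cos(t) + K_2e^(-2t)sin(t)

Let x_1 = y, x_2 = y'. Then x_1' = x_2 and x_2' = -5x_1 - 4x_2.
A = [[0,1],[-5,-4]]; det(A-λI) = λ^2 + 4λ + 5.
Eigenvalues λ = -2 ± i.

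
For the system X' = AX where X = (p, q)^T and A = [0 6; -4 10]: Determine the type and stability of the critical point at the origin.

A = [[0,6],[-4,10]]; det(A-λI) = λ^2 - 10λ + 24.
λ = 6, 4: both positive.

unstable node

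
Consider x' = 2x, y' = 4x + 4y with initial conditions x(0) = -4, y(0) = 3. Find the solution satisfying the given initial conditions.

Coefficient matrix A = [[2, 0], [4, 4]].
Characteristic polynomial det(A - λI) = λ^2 - 6λ + 8 = 0.
Eigenvalues λ = 4, 2.
For λ=4: (A-λI) row 1 is [-2, 0], so an eigenvector is (0, 1).
For λ=2: (A-λI) row 2 is [4, 2], so an eigenvector is (1, -2).
General solution: c_1e^(4t)(0,1) + c_2e^(2t)(1,-2).
Applying x(0)=-4, y(0)=3 gives c_1=-5, c_2=-4.

x(t) = -4e^(2t), y(t) = -5e^(4t) + 8e^(2t)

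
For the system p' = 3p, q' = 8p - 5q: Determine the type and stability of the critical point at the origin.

saddle

A = [[3,0],[8,-5]]; det(A-λI) = λ^2 + 2λ - 15.
λ = 3, -5: opposite signs.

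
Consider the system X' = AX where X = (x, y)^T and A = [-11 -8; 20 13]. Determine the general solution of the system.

x(t) = c_1e^(t)sin(4t) + c_1e^(t)cos(4t) + c_2e^(t)sin(4t) - c_2e^(t)cos(4t), y(t) = -c_1e^(t)sin(4t) - 2c_1e^(t)cos(4t) - 2c_2e^(t)sin(4t) + c_2e^(t)cos(4t)

Coefficient matrix A = [[-11, -8], [20, 13]].
Characteristic polynomial det(A - λI) = λ^2 - 2λ + 17 = 0.
Eigenvalues λ = 1 ± 4i (complex conjugate pair).
For λ=1+4i: an eigenvector is (1,-2) - i(1,-1) = (1 - i, -2 + i).
A real fundamental pair from Re and Im of e^((1+4i)t)v: X_1 = e^(t)(cos(4t)·(1,-2) + sin(4t)·(1,-1)), X_2 = e^(t)(sin(4t)·(1,-2) - cos(4t)·(1,-1)).
General solution: c_1X_1 + c_2X_2.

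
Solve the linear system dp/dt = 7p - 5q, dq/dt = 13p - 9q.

Coefficient matrix A = [[7, -5], [13, -9]].
Characteristic polynomial det(A - λI) = λ^2 + 2λ + 2 = 0.
Eigenvalues λ = -1 ± i (complex conjugate pair).
For λ=-1+i: an eigenvector is (2,3) - i(1,2) = (2 - i, 3 - 2i).
A real fundamental pair from Re and Im of e^((-1+i)t)v: X_1 = e^(-t)(cos(t)·(2,3) + sin(t)·(1,2)), X_2 = e^(-t)(sin(t)·(2,3) - cos(t)·(1,2)).
General solution: C_1X_1 + C_2X_2.

p(t) = C_1e^(-t)sin(t) + 2C_1e^(-t)cos(t) + 2C_2e^(-t)sin(t) - C_2e^(-t)cos(t), q(t) = 2C_1e^(-t)sin(t) + 3C_1e^(-t)cos(t) + 3C_2e^(-t)sin(t) - 2C_2e^(-t)cos(t)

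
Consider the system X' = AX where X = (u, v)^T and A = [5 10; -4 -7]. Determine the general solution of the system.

Coefficient matrix A = [[5, 10], [-4, -7]].
Characteristic polynomial det(A - λI) = λ^2 + 2λ + 5 = 0.
Eigenvalues λ = -1 ± 2i (complex conjugate pair).
For λ=-1+2i: an eigenvector is (-2,1) - i(-1,1) = (-2 + i, 1 - i).
A real fundamental pair from Re and Im of e^((-1+2i)t)v: X_1 = e^(-t)(cos(2t)·(-2,1) + sin(2t)·(-1,1)), X_2 = e^(-t)(sin(2t)·(-2,1) - cos(2t)·(-1,1)).
General solution: c_1X_1 + c_2X_2.

u(t) = -c_1e^(-t)sin(2t) - 2c_1e^(-t)cos(2t) - 2c_2e^(-t)sin(2t) + c_2e^(-t)cos(2t), v(t) = c_1e^(-t)sin(2t) + c_1e^(-t)cos(2t) + c_2e^(-t)sin(2t) - c_2e^(-t)cos(2t)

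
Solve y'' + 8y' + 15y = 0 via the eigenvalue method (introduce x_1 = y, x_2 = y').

Let x_1 = y, x_2 = y'. Then x_1' = x_2 and x_2' = -15x_1 - 8x_2.
A = [[0,1],[-15,-8]]; det(A-λI) = λ^2 + 8λ + 15.
Eigenvalues λ = -3, -5 with eigenvectors (1,-3), (1,-5).

y(t) = K_1e^(-3t) + K_2e^(-5t)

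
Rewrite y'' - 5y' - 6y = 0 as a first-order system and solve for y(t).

y(t) = C_1e^(-t) + C_2e^(6t)

Let x_1 = y, x_2 = y'. Then x_1' = x_2 and x_2' = 6x_1 + 5x_2.
A = [[0,1],[6,5]]; det(A-λI) = λ^2 - 5λ - 6.
Eigenvalues λ = -1, 6 with eigenvectors (1,-1), (1,6).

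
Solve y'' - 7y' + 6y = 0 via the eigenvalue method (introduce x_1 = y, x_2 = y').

Let x_1 = y, x_2 = y'. Then x_1' = x_2 and x_2' = -6x_1 + 7x_2.
A = [[0,1],[-6,7]]; det(A-λI) = λ^2 - 7λ + 6.
Eigenvalues λ = 1, 6 with eigenvectors (1,1), (1,6).

y(t) = c_1e^(t) + c_2e^(6t)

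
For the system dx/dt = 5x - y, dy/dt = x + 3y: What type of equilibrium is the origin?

unstable improper node

A = [[5,-1],[1,3]]; det(A-λI) = λ^2 - 8λ + 16.
repeated λ = 4 with a single eigenvector.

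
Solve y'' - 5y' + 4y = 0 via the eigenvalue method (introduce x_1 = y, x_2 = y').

Let x_1 = y, x_2 = y'. Then x_1' = x_2 and x_2' = -4x_1 + 5x_2.
A = [[0,1],[-4,5]]; det(A-λI) = λ^2 - 5λ + 4.
Eigenvalues λ = 1, 4 with eigenvectors (1,1), (1,4).

y(t) = C_1e^(t) + C_2e^(4t)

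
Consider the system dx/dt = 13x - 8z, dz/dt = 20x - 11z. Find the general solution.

Coefficient matrix A = [[13, -8], [20, -11]].
Characteristic polynomial det(A - λI) = λ^2 - 2λ + 17 = 0.
Eigenvalues λ = 1 ± 4i (complex conjugate pair).
For λ=1+4i: an eigenvector is (-1,-2) - i(1,1) = (-1 - i, -2 - i).
A real fundamental pair from Re and Im of e^((1+4i)t)v: X_1 = e^(t)(cos(4t)·(-1,-2) + sin(4t)·(1,1)), X_2 = e^(t)(sin(4t)·(-1,-2) - cos(4t)·(1,1)).
General solution: c_1X_1 + c_2X_2.

x(t) = c_1e^(t)sin(4t) - c_1e^(t)cos(4t) - c_2e^(t)sin(4t) - c_2e^(t)cos(4t), z(t) = c_1e^(t)sin(4t) - 2c_1e^(t)cos(4t) - 2c_2e^(t)sin(4t) - c_2e^(t)cos(4t)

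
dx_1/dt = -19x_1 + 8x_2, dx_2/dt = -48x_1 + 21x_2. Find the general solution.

x_1(t) = -C_1e^(-3t) + C_2e^(5t), x_2(t) = -2C_1e^(-3t) + 3C_2e^(5t)

Coefficient matrix A = [[-19, 8], [-48, 21]].
Characteristic polynomial det(A - λI) = λ^2 - 2λ - 15 = 0.
Eigenvalues λ = -3, 5.
For λ=-3: (A-λI) row 1 is [-16, 8], so an eigenvector is (-1, -2).
For λ=5: (A-λI) row 1 is [-24, 8], so an eigenvector is (1, 3).
General solution: C_1e^(-3t)(-1,-2) + C_2e^(5t)(1,3).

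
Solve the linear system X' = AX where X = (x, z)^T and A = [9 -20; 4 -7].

Coefficient matrix A = [[9, -20], [4, -7]].
Characteristic polynomial det(A - λI) = λ^2 - 2λ + 17 = 0.
Eigenvalues λ = 1 ± 4i (complex conjugate pair).
For λ=1+4i: an eigenvector is (1,0) - i(2,1) = (1 - 2i, 0 - i).
A real fundamental pair from Re and Im of e^((1+4i)t)v: X_1 = e^(t)(cos(4t)·(1,0) + sin(4t)·(2,1)), X_2 = e^(t)(sin(4t)·(1,0) - cos(4t)·(2,1)).
General solution: K_1X_1 + K_2X_2.

x(t) = 2K_1e^(t)sin(4t) + K_1e^(t)cos(4t) + K_2e^(t)sin(4t) - 2K_2e^(t)cos(4t), z(t) = K_1e^(t)sin(4t) - K_2e^(t)cos(4t)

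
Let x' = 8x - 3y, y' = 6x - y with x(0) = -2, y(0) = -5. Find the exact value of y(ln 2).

A = [[8,-3],[6,-1]]; eigenvalues λ = 2, 5.
Eigenvectors: (-1,-2) for λ=2, (-1,-1) for λ=5.
From the initial condition, c_1 = 3, c_2 = -1.
y(ln 2) = (3)(2^2)(-2) + (-1)(2^5)(-1) = 8.

8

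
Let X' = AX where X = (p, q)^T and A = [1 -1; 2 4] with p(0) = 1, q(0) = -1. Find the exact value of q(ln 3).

A = [[1,-1],[2,4]]; eigenvalues λ = 2, 3.
Eigenvectors: (-1,1) for λ=2, (1,-2) for λ=3.
From the initial condition, c_1 = -1, c_2 = 0.
q(ln 3) = (-1)(3^2)(1) + (0)(3^3)(-2) = -9.

-9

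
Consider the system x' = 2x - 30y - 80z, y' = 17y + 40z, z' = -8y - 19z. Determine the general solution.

Coefficient matrix A = [[2, -30, -80], [0, 17, 40], [0, -8, -19]].
det(A - λI) = 0 gives eigenvalues λ = 1, 2, -3.
For λ=1: eigenvector (-10,5,-2).
For λ=2: eigenvector (1,0,0).
For λ=-3: eigenvector (4,-2,1).
General solution: c_1e^(t)(-10,5,-2) + c_2e^(2t)(1,0,0) + c_3e^(-3t)(4,-2,1).

x(t) = -10c_1e^(t) + c_2e^(2t) + 4c_3e^(-3t), y(t) = 5c_1e^(t) - 2c_3e^(-3t), z(t) = -2c_1e^(t) + c_3e^(-3t)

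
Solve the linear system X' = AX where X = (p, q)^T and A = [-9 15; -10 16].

Coefficient matrix A = [[-9, 15], [-10, 16]].
Characteristic polynomial det(A - λI) = λ^2 - 7λ + 6 = 0.
Eigenvalues λ = 6, 1.
For λ=6: (A-λI) row 1 is [-15, 15], so an eigenvector is (-1, -1).
For λ=1: (A-λI) row 1 is [-10, 15], so an eigenvector is (-3, -2).
General solution: c_1e^(6t)(-1,-1) + c_2e^(t)(-3,-2).

p(t) = -c_1e^(6t) - 3c_2e^(t), q(t) = -c_1e^(6t) - 2c_2e^(t)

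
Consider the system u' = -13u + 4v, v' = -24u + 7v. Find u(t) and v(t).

Coefficient matrix A = [[-13, 4], [-24, 7]].
Characteristic polynomial det(A - λI) = λ^2 + 6λ + 5 = 0.
Eigenvalues λ = -5, -1.
For λ=-5: (A-λI) row 1 is [-8, 4], so an eigenvector is (-1, -2).
For λ=-1: (A-λI) row 1 is [-12, 4], so an eigenvector is (-1, -3).
General solution: c_1e^(-5t)(-1,-2) + c_2e^(-t)(-1,-3).

u(t) = -c_1e^(-5t) - c_2e^(-t), v(t) = -2c_1e^(-5t) - 3c_2e^(-t)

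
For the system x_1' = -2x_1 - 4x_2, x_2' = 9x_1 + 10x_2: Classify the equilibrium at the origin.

A = [[-2,-4],[9,10]]; det(A-λI) = λ^2 - 8λ + 16.
repeated λ = 4 with a single eigenvector.

unstable improper node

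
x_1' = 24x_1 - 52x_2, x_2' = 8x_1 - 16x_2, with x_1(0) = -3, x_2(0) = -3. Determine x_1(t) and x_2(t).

x_1(t) = 24e^(4t)sin(4t) - 3e^(4t)cos(4t), x_2(t) = 9e^(4t)sin(4t) - 3e^(4t)cos(4t)

Coefficient matrix A = [[24, -52], [8, -16]].
Characteristic polynomial det(A - λI) = λ^2 - 8λ + 32 = 0.
Eigenvalues λ = 4 ± 4i (complex conjugate pair).
For λ=4+4i: an eigenvector is (-2,-1) - i(3,1) = (-2 - 3i, -1 - i).
A real fundamental pair from Re and Im of e^((4+4i)t)v: X_1 = e^(4t)(cos(4t)·(-2,-1) + sin(4t)·(3,1)), X_2 = e^(4t)(sin(4t)·(-2,-1) - cos(4t)·(3,1)).
General solution: K_1X_1 + K_2X_2.
Applying x_1(0)=-3, x_2(0)=-3 gives K_1=6, K_2=-3.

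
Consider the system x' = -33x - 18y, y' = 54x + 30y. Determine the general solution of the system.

Coefficient matrix A = [[-33, -18], [54, 30]].
Characteristic polynomial det(A - λI) = λ^2 + 3λ - 18 = 0.
Eigenvalues λ = 3, -6.
For λ=3: (A-λI) row 1 is [-36, -18], so an eigenvector is (-1, 2).
For λ=-6: (A-λI) row 1 is [-27, -18], so an eigenvector is (-2, 3).
General solution: c_1e^(3t)(-1,2) + c_2e^(-6t)(-2,3).

x(t) = -c_1e^(3t) - 2c_2e^(-6t), y(t) = 2c_1e^(3t) + 3c_2e^(-6t)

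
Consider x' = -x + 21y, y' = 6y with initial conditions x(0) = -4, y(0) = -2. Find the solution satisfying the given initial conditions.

Coefficient matrix A = [[-1, 21], [0, 6]].
Characteristic polynomial det(A - λI) = λ^2 - 5λ - 6 = 0.
Eigenvalues λ = 6, -1.
For λ=6: (A-λI) row 1 is [-7, 21], so an eigenvector is (3, 1).
For λ=-1: (A-λI) row 1 is [0, 21], so an eigenvector is (-1, 0).
General solution: K_1e^(6t)(3,1) + K_2e^(-t)(-1,0).
Applying x(0)=-4, y(0)=-2 gives K_1=-2, K_2=-2.

x(t) = -6e^(6t) + 2e^(-t), y(t) = -2e^(6t)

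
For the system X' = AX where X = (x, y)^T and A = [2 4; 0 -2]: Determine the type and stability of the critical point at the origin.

saddle

A = [[2,4],[0,-2]]; det(A-λI) = λ^2 - 4.
λ = -2, 2: opposite signs.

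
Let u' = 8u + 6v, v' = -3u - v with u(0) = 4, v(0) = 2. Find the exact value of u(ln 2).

A = [[8,6],[-3,-1]]; eigenvalues λ = 5, 2.
Eigenvectors: (-2,1) for λ=5, (-1,1) for λ=2.
From the initial condition, c_1 = -6, c_2 = 8.
u(ln 2) = (-6)(2^5)(-2) + (8)(2^2)(-1) = 352.

352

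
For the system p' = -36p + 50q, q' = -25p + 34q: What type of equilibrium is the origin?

stable spiral

A = [[-36,50],[-25,34]]; det(A-λI) = λ^2 + 2λ + 26.
λ = -1 ± 5i: negative real part.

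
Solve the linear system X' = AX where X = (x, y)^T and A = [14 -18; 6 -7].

Coefficient matrix A = [[14, -18], [6, -7]].
Characteristic polynomial det(A - λI) = λ^2 - 7λ + 10 = 0.
Eigenvalues λ = 2, 5.
For λ=2: (A-λI) row 1 is [12, -18], so an eigenvector is (-3, -2).
For λ=5: (A-λI) row 1 is [9, -18], so an eigenvector is (-2, -1).
General solution: K_1e^(2t)(-3,-2) + K_2e^(5t)(-2,-1).

x(t) = -3K_1e^(2t) - 2K_2e^(5t), y(t) = -2K_1e^(2t) - K_2e^(5t)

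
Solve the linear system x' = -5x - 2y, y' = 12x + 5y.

x(t) = -C_1e^(t) - C_2e^(-t), y(t) = 3C_1e^(t) + 2C_2e^(-t)

Coefficient matrix A = [[-5, -2], [12, 5]].
Characteristic polynomial det(A - λI) = λ^2 - 1 = 0.
Eigenvalues λ = 1, -1.
For λ=1: (A-λI) row 1 is [-6, -2], so an eigenvector is (-1, 3).
For λ=-1: (A-λI) row 1 is [-4, -2], so an eigenvector is (-1, 2).
General solution: C_1e^(t)(-1,3) + C_2e^(-t)(-1,2).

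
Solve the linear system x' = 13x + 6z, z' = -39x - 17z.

x(t) = -K_1e^(-2t)sin(3t) - K_1e^(-2t)cos(3t) - K_2e^(-2t)sin(3t) + K_2e^(-2t)cos(3t), z(t) = 3K_1e^(-2t)sin(3t) + 2K_1e^(-2t)cos(3t) + 2K_2e^(-2t)sin(3t) - 3K_2e^(-2t)cos(3t)

Coefficient matrix A = [[13, 6], [-39, -17]].
Characteristic polynomial det(A - λI) = λ^2 + 4λ + 13 = 0.
Eigenvalues λ = -2 ± 3i (complex conjugate pair).
For λ=-2+3i: an eigenvector is (-1,2) - i(-1,3) = (-1 + i, 2 - 3i).
A real fundamental pair from Re and Im of e^((-2+3i)t)v: X_1 = e^(-2t)(cos(3t)·(-1,2) + sin(3t)·(-1,3)), X_2 = e^(-2t)(sin(3t)·(-1,2) - cos(3t)·(-1,3)).
General solution: K_1X_1 + K_2X_2.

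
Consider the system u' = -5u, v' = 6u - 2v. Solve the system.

Coefficient matrix A = [[-5, 0], [6, -2]].
Characteristic polynomial det(A - λI) = λ^2 + 7λ + 10 = 0.
Eigenvalues λ = -5, -2.
For λ=-5: (A-λI) row 2 is [6, 3], so an eigenvector is (-1, 2).
For λ=-2: (A-λI) row 1 is [-3, 0], so an eigenvector is (0, -1).
General solution: K_1e^(-5t)(-1,2) + K_2e^(-2t)(0,-1).

u(t) = -K_1e^(-5t), v(t) = 2K_1e^(-5t) - K_2e^(-2t)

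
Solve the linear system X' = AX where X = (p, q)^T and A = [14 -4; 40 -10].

Coefficient matrix A = [[14, -4], [40, -10]].
Characteristic polynomial det(A - λI) = λ^2 - 4λ + 20 = 0.
Eigenvalues λ = 2 ± 4i (complex conjugate pair).
For λ=2+4i: an eigenvector is (1,3) - i(0,1) = (1, 3 - i).
A real fundamental pair from Re and Im of e^((2+4i)t)v: X_1 = e^(2t)(cos(4t)·(1,3) + sin(4t)·(0,1)), X_2 = e^(2t)(sin(4t)·(1,3) - cos(4t)·(0,1)).
General solution: c_1X_1 + c_2X_2.

p(t) = c_1e^(2t)cos(4t) + c_2e^(2t)sin(4t), q(t) = c_1e^(2t)sin(4t) + 3c_1e^(2t)cos(4t) + 3c_2e^(2t)sin(4t) - c_2e^(2t)cos(4t)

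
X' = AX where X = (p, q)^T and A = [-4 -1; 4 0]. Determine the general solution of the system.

Coefficient matrix A = [[-4, -1], [4, 0]].
Characteristic polynomial det(A - λI) = λ^2 + 4λ + 4 = 0.
Single eigenvalue λ = -2 with algebraic multiplicity 2.
Eigenvector v = (1,-2); generalized eigenvector w with (A-λI)w=v is (-1,1).
General solution: e^(-2t)[C_1·v + C_2·(t·v + w)].

p(t) = C_1e^(-2t) + C_2te^(-2t) - C_2e^(-2t), q(t) = -2C_1e^(-2t) - 2C_2te^(-2t) + C_2e^(-2t)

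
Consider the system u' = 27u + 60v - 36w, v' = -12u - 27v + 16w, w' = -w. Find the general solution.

Coefficient matrix A = [[27, 60, -36], [-12, -27, 16], [0, 0, -1]].
det(A - λI) = 0 gives eigenvalues λ = 3, -3, -1.
For λ=3: eigenvector (5,-2,0).
For λ=-3: eigenvector (-2,1,0).
For λ=-1: eigenvector (-3,2,1).
General solution: C_1e^(3t)(5,-2,0) + C_2e^(-3t)(-2,1,0) + C_3e^(-t)(-3,2,1).

u(t) = 5C_1e^(3t) - 2C_2e^(-3t) - 3C_3e^(-t), v(t) = -2C_1e^(3t) + C_2e^(-3t) + 2C_3e^(-t), w(t) = C_3e^(-t)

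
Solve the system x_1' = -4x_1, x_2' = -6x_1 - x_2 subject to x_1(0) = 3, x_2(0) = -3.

Coefficient matrix A = [[-4, 0], [-6, -1]].
Characteristic polynomial det(A - λI) = λ^2 + 5λ + 4 = 0.
Eigenvalues λ = -4, -1.
For λ=-4: (A-λI) row 2 is [-6, 3], so an eigenvector is (1, 2).
For λ=-1: (A-λI) row 1 is [-3, 0], so an eigenvector is (0, -1).
General solution: C_1e^(-4t)(1,2) + C_2e^(-t)(0,-1).
Applying x_1(0)=3, x_2(0)=-3 gives C_1=3, C_2=9.

x_1(t) = 3e^(-4t), x_2(t) = -9e^(-t) + 6e^(-4t)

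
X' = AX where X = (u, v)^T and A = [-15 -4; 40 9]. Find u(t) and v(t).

u(t) = -K_1e^(-3t)sin(4t) + K_2e^(-3t)cos(4t), v(t) = 3K_1e^(-3t)sin(4t) + K_1e^(-3t)cos(4t) + K_2e^(-3t)sin(4t) - 3K_2e^(-3t)cos(4t)

Coefficient matrix A = [[-15, -4], [40, 9]].
Characteristic polynomial det(A - λI) = λ^2 + 6λ + 25 = 0.
Eigenvalues λ = -3 ± 4i (complex conjugate pair).
For λ=-3+4i: an eigenvector is (0,1) - i(-1,3) = (0 + i, 1 - 3i).
A real fundamental pair from Re and Im of e^((-3+4i)t)v: X_1 = e^(-3t)(cos(4t)·(0,1) + sin(4t)·(-1,3)), X_2 = e^(-3t)(sin(4t)·(0,1) - cos(4t)·(-1,3)).
General solution: K_1X_1 + K_2X_2.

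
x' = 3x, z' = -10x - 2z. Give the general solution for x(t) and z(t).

Coefficient matrix A = [[3, 0], [-10, -2]].
Characteristic polynomial det(A - λI) = λ^2 - λ - 6 = 0.
Eigenvalues λ = -2, 3.
For λ=-2: (A-λI) row 1 is [5, 0], so an eigenvector is (0, 1).
For λ=3: (A-λI) row 2 is [-10, -5], so an eigenvector is (-1, 2).
General solution: K_1e^(-2t)(0,1) + K_2e^(3t)(-1,2).

x(t) = -K_2e^(3t), z(t) = K_1e^(-2t) + 2K_2e^(3t)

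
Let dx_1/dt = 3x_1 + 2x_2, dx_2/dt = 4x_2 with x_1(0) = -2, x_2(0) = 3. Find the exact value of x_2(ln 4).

768

A = [[3,2],[0,4]]; eigenvalues λ = 4, 3.
Eigenvectors: (-2,-1) for λ=4, (-1,0) for λ=3.
From the initial condition, c_1 = -3, c_2 = 8.
x_2(ln 4) = (-3)(4^4)(-1) + (8)(4^3)(0) = 768.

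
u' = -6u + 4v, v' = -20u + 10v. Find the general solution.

u(t) = -c_1e^(2t)sin(4t) + c_2e^(2t)cos(4t), v(t) = -2c_1e^(2t)sin(4t) - c_1e^(2t)cos(4t) - c_2e^(2t)sin(4t) + 2c_2e^(2t)cos(4t)

Coefficient matrix A = [[-6, 4], [-20, 10]].
Characteristic polynomial det(A - λI) = λ^2 - 4λ + 20 = 0.
Eigenvalues λ = 2 ± 4i (complex conjugate pair).
For λ=2+4i: an eigenvector is (0,-1) - i(-1,-2) = (0 + i, -1 + 2i).
A real fundamental pair from Re and Im of e^((2+4i)t)v: X_1 = e^(2t)(cos(4t)·(0,-1) + sin(4t)·(-1,-2)), X_2 = e^(2t)(sin(4t)·(0,-1) - cos(4t)·(-1,-2)).
General solution: c_1X_1 + c_2X_2.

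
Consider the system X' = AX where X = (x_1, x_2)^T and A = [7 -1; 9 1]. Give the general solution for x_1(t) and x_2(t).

x_1(t) = -K_1e^(4t) - K_2te^(4t), x_2(t) = -3K_1e^(4t) - 3K_2te^(4t) + K_2e^(4t)

Coefficient matrix A = [[7, -1], [9, 1]].
Characteristic polynomial det(A - λI) = λ^2 - 8λ + 16 = 0.
Single eigenvalue λ = 4 with algebraic multiplicity 2.
Eigenvector v = (-1,-3); generalized eigenvector w with (A-λI)w=v is (0,1).
General solution: e^(4t)[K_1·v + K_2·(t·v + w)].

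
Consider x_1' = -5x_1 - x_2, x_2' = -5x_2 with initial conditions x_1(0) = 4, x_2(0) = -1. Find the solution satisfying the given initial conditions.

Coefficient matrix A = [[-5, -1], [0, -5]].
Characteristic polynomial det(A - λI) = λ^2 + 10λ + 25 = 0.
Single eigenvalue λ = -5 with algebraic multiplicity 2.
Eigenvector v = (1,0); generalized eigenvector w with (A-λI)w=v is (-1,-1).
General solution: e^(-5t)[C_1·v + C_2·(t·v + w)].
Applying x_1(0)=4, x_2(0)=-1 gives C_1=5, C_2=1.

x_1(t) = te^(-5t) + 4e^(-5t), x_2(t) = -e^(-5t)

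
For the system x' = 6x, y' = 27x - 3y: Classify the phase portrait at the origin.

saddle

A = [[6,0],[27,-3]]; det(A-λI) = λ^2 - 3λ - 18.
λ = 6, -3: opposite signs.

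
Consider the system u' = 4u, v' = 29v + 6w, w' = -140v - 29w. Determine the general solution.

Coefficient matrix A = [[4, 0, 0], [0, 29, 6], [0, -140, -29]].
det(A - λI) = 0 gives eigenvalues λ = -1, 4, 1.
For λ=-1: eigenvector (0,1,-5).
For λ=4: eigenvector (1,0,0).
For λ=1: eigenvector (0,3,-14).
General solution: c_1e^(-t)(0,1,-5) + c_2e^(4t)(1,0,0) + c_3e^(t)(0,3,-14).

u(t) = c_2e^(4t), v(t) = c_1e^(-t) + 3c_3e^(t), w(t) = -5c_1e^(-t) - 14c_3e^(t)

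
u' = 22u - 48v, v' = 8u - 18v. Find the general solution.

u(t) = 3c_1e^(6t) - 2c_2e^(-2t), v(t) = c_1e^(6t) - c_2e^(-2t)

Coefficient matrix A = [[22, -48], [8, -18]].
Characteristic polynomial det(A - λI) = λ^2 - 4λ - 12 = 0.
Eigenvalues λ = 6, -2.
For λ=6: (A-λI) row 1 is [16, -48], so an eigenvector is (3, 1).
For λ=-2: (A-λI) row 1 is [24, -48], so an eigenvector is (-2, -1).
General solution: c_1e^(6t)(3,1) + c_2e^(-2t)(-2,-1).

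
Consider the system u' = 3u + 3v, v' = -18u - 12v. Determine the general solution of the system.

Coefficient matrix A = [[3, 3], [-18, -12]].
Characteristic polynomial det(A - λI) = λ^2 + 9λ + 18 = 0.
Eigenvalues λ = -6, -3.
For λ=-6: (A-λI) row 1 is [9, 3], so an eigenvector is (-1, 3).
For λ=-3: (A-λI) row 1 is [6, 3], so an eigenvector is (1, -2).
General solution: K_1e^(-6t)(-1,3) + K_2e^(-3t)(1,-2).

u(t) = -K_1e^(-6t) + K_2e^(-3t), v(t) = 3K_1e^(-6t) - 2K_2e^(-3t)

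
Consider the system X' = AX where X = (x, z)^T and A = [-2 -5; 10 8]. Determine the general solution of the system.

x(t) = c_1e^(3t)sin(5t) - c_2e^(3t)cos(5t), z(t) = -c_1e^(3t)sin(5t) - c_1e^(3t)cos(5t) - c_2e^(3t)sin(5t) + c_2e^(3t)cos(5t)

Coefficient matrix A = [[-2, -5], [10, 8]].
Characteristic polynomial det(A - λI) = λ^2 - 6λ + 34 = 0.
Eigenvalues λ = 3 ± 5i (complex conjugate pair).
For λ=3+5i: an eigenvector is (0,-1) - i(1,-1) = (0 - i, -1 + i).
A real fundamental pair from Re and Im of e^((3+5i)t)v: X_1 = e^(3t)(cos(5t)·(0,-1) + sin(5t)·(1,-1)), X_2 = e^(3t)(sin(5t)·(0,-1) - cos(5t)·(1,-1)).
General solution: c_1X_1 + c_2X_2.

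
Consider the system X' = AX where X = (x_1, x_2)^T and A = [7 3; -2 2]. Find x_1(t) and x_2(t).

Coefficient matrix A = [[7, 3], [-2, 2]].
Characteristic polynomial det(A - λI) = λ^2 - 9λ + 20 = 0.
Eigenvalues λ = 5, 4.
For λ=5: (A-λI) row 1 is [2, 3], so an eigenvector is (-3, 2).
For λ=4: (A-λI) row 1 is [3, 3], so an eigenvector is (1, -1).
General solution: c_1e^(5t)(-3,2) + c_2e^(4t)(1,-1).

x_1(t) = -3c_1e^(5t) + c_2e^(4t), x_2(t) = 2c_1e^(5t) - c_2e^(4t)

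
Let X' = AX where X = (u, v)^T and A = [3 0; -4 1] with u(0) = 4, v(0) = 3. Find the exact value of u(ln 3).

A = [[3,0],[-4,1]]; eigenvalues λ = 1, 3.
Eigenvectors: (0,1) for λ=1, (-1,2) for λ=3.
From the initial condition, c_1 = 11, c_2 = -4.
u(ln 3) = (11)(3^1)(0) + (-4)(3^3)(-1) = 108.

108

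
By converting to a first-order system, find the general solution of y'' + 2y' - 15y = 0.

Let x_1 = y, x_2 = y'. Then x_1' = x_2 and x_2' = 15x_1 - 2x_2.
A = [[0,1],[15,-2]]; det(A-λI) = λ^2 + 2λ - 15.
Eigenvalues λ = -5, 3 with eigenvectors (1,-5), (1,3).

y(t) = c_1e^(-5t) + c_2e^(3t)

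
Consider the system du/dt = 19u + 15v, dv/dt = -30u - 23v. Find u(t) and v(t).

Coefficient matrix A = [[19, 15], [-30, -23]].
Characteristic polynomial det(A - λI) = λ^2 + 4λ + 13 = 0.
Eigenvalues λ = -2 ± 3i (complex conjugate pair).
For λ=-2+3i: an eigenvector is (-1,1) - i(-2,3) = (-1 + 2i, 1 - 3i).
A real fundamental pair from Re and Im of e^((-2+3i)t)v: X_1 = e^(-2t)(cos(3t)·(-1,1) + sin(3t)·(-2,3)), X_2 = e^(-2t)(sin(3t)·(-1,1) - cos(3t)·(-2,3)).
General solution: K_1X_1 + K_2X_2.

u(t) = -2K_1e^(-2t)sin(3t) - K_1e^(-2t)cos(3t) - K_2e^(-2t)sin(3t) + 2K_2e^(-2t)cos(3t), v(t) = 3K_1e^(-2t)sin(3t) + K_1e^(-2t)cos(3t) + K_2e^(-2t)sin(3t) - 3K_2e^(-2t)cos(3t)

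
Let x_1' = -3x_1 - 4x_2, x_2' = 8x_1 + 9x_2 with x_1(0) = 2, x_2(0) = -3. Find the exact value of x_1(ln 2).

A = [[-3,-4],[8,9]]; eigenvalues λ = 1, 5.
Eigenvectors: (1,-1) for λ=1, (-1,2) for λ=5.
From the initial condition, c_1 = 1, c_2 = -1.
x_1(ln 2) = (1)(2^1)(1) + (-1)(2^5)(-1) = 34.

34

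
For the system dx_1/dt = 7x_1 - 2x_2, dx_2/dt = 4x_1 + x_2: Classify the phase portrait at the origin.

unstable node

A = [[7,-2],[4,1]]; det(A-λI) = λ^2 - 8λ + 15.
λ = 3, 5: both positive.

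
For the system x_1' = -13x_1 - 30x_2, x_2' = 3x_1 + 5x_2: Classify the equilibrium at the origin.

stable spiral

A = [[-13,-30],[3,5]]; det(A-λI) = λ^2 + 8λ + 25.
λ = -4 ± 3i: negative real part.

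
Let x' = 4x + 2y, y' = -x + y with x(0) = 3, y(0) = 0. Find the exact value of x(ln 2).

A = [[4,2],[-1,1]]; eigenvalues λ = 2, 3.
Eigenvectors: (1,-1) for λ=2, (-2,1) for λ=3.
From the initial condition, c_1 = -3, c_2 = -3.
x(ln 2) = (-3)(2^2)(1) + (-3)(2^3)(-2) = 36.

36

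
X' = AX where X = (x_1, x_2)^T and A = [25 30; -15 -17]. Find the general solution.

Coefficient matrix A = [[25, 30], [-15, -17]].
Characteristic polynomial det(A - λI) = λ^2 - 8λ + 25 = 0.
Eigenvalues λ = 4 ± 3i (complex conjugate pair).
For λ=4+3i: an eigenvector is (1,-1) - i(-3,2) = (1 + 3i, -1 - 2i).
A real fundamental pair from Re and Im of e^((4+3i)t)v: X_1 = e^(4t)(cos(3t)·(1,-1) + sin(3t)·(-3,2)), X_2 = e^(4t)(sin(3t)·(1,-1) - cos(3t)·(-3,2)).
General solution: c_1X_1 + c_2X_2.

x_1(t) = -3c_1e^(4t)sin(3t) + c_1e^(4t)cos(3t) + c_2e^(4t)sin(3t) + 3c_2e^(4t)cos(3t), x_2(t) = 2c_1e^(4t)sin(3t) - c_1e^(4t)cos(3t) - c_2e^(4t)sin(3t) - 2c_2e^(4t)cos(3t)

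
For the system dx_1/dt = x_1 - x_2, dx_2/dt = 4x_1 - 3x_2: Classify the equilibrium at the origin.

A = [[1,-1],[4,-3]]; det(A-λI) = λ^2 + 2λ + 1.
repeated λ = -1 with a single eigenvector.

stable improper node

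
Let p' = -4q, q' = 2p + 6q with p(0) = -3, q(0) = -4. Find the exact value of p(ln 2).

A = [[0,-4],[2,6]]; eigenvalues λ = 2, 4.
Eigenvectors: (-2,1) for λ=2, (1,-1) for λ=4.
From the initial condition, c_1 = 7, c_2 = 11.
p(ln 2) = (7)(2^2)(-2) + (11)(2^4)(1) = 120.

120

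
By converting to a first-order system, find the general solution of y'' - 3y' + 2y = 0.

y(t) = c_1e^(2t) + c_2e^(t)

Let x_1 = y, x_2 = y'. Then x_1' = x_2 and x_2' = -2x_1 + 3x_2.
A = [[0,1],[-2,3]]; det(A-λI) = λ^2 - 3λ + 2.
Eigenvalues λ = 2, 1 with eigenvectors (1,2), (1,1).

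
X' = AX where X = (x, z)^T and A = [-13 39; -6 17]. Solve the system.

Coefficient matrix A = [[-13, 39], [-6, 17]].
Characteristic polynomial det(A - λI) = λ^2 - 4λ + 13 = 0.
Eigenvalues λ = 2 ± 3i (complex conjugate pair).
For λ=2+3i: an eigenvector is (-3,-1) - i(2,1) = (-3 - 2i, -1 - i).
A real fundamental pair from Re and Im of e^((2+3i)t)v: X_1 = e^(2t)(cos(3t)·(-3,-1) + sin(3t)·(2,1)), X_2 = e^(2t)(sin(3t)·(-3,-1) - cos(3t)·(2,1)).
General solution: K_1X_1 + K_2X_2.

x(t) = 2K_1e^(2t)sin(3t) - 3K_1e^(2t)cos(3t) - 3K_2e^(2t)sin(3t) - 2K_2e^(2t)cos(3t), z(t) = K_1e^(2t)sin(3t) - K_1e^(2t)cos(3t) - K_2e^(2t)sin(3t) - K_2e^(2t)cos(3t)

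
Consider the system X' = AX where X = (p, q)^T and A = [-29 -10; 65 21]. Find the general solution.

Coefficient matrix A = [[-29, -10], [65, 21]].
Characteristic polynomial det(A - λI) = λ^2 + 8λ + 41 = 0.
Eigenvalues λ = -4 ± 5i (complex conjugate pair).
For λ=-4+5i: an eigenvector is (-1,2) - i(1,-3) = (-1 - i, 2 + 3i).
A real fundamental pair from Re and Im of e^((-4+5i)t)v: X_1 = e^(-4t)(cos(5t)·(-1,2) + sin(5t)·(1,-3)), X_2 = e^(-4t)(sin(5t)·(-1,2) - cos(5t)·(1,-3)).
General solution: c_1X_1 + c_2X_2.

p(t) = c_1e^(-4t)sin(5t) - c_1e^(-4t)cos(5t) - c_2e^(-4t)sin(5t) - c_2e^(-4t)cos(5t), q(t) = -3c_1e^(-4t)sin(5t) + 2c_1e^(-4t)cos(5t) + 2c_2e^(-4t)sin(5t) + 3c_2e^(-4t)cos(5t)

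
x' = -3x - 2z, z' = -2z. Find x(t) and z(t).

x(t) = -K_1e^(-3t) - 2K_2e^(-2t), z(t) = K_2e^(-2t)

Coefficient matrix A = [[-3, -2], [0, -2]].
Characteristic polynomial det(A - λI) = λ^2 + 5λ + 6 = 0.
Eigenvalues λ = -3, -2.
For λ=-3: (A-λI) row 1 is [0, -2], so an eigenvector is (-1, 0).
For λ=-2: (A-λI) row 1 is [-1, -2], so an eigenvector is (-2, 1).
General solution: K_1e^(-3t)(-1,0) + K_2e^(-2t)(-2,1).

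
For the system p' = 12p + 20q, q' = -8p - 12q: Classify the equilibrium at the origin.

center

A = [[12,20],[-8,-12]]; det(A-λI) = λ^2 + 16.
λ = 0 ± 4i: zero real part.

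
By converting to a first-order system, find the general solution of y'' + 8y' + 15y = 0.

y(t) = K_1e^(-5t) + K_2e^(-3t)

Let x_1 = y, x_2 = y'. Then x_1' = x_2 and x_2' = -15x_1 - 8x_2.
A = [[0,1],[-15,-8]]; det(A-λI) = λ^2 + 8λ + 15.
Eigenvalues λ = -5, -3 with eigenvectors (1,-5), (1,-3).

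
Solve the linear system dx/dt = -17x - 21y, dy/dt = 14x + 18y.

x(t) = -C_1e^(4t) - 3C_2e^(-3t), y(t) = C_1e^(4t) + 2C_2e^(-3t)

Coefficient matrix A = [[-17, -21], [14, 18]].
Characteristic polynomial det(A - λI) = λ^2 - λ - 12 = 0.
Eigenvalues λ = 4, -3.
For λ=4: (A-λI) row 1 is [-21, -21], so an eigenvector is (-1, 1).
For λ=-3: (A-λI) row 1 is [-14, -21], so an eigenvector is (-3, 2).
General solution: C_1e^(4t)(-1,1) + C_2e^(-3t)(-3,2).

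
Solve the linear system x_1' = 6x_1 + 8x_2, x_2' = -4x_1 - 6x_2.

Coefficient matrix A = [[6, 8], [-4, -6]].
Characteristic polynomial det(A - λI) = λ^2 - 4 = 0.
Eigenvalues λ = 2, -2.
For λ=2: (A-λI) row 1 is [4, 8], so an eigenvector is (-2, 1).
For λ=-2: (A-λI) row 1 is [8, 8], so an eigenvector is (-1, 1).
General solution: C_1e^(2t)(-2,1) + C_2e^(-2t)(-1,1).

x_1(t) = -2C_1e^(2t) - C_2e^(-2t), x_2(t) = C_1e^(2t) + C_2e^(-2t)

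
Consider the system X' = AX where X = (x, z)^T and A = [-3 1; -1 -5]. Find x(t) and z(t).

Coefficient matrix A = [[-3, 1], [-1, -5]].
Characteristic polynomial det(A - λI) = λ^2 + 8λ + 16 = 0.
Single eigenvalue λ = -4 with algebraic multiplicity 2.
Eigenvector v = (1,-1); generalized eigenvector w with (A-λI)w=v is (-2,3).
General solution: e^(-4t)[K_1·v + K_2·(t·v + w)].

x(t) = K_1e^(-4t) + K_2te^(-4t) - 2K_2e^(-4t), z(t) = -K_1e^(-4t) - K_2te^(-4t) + 3K_2e^(-4t)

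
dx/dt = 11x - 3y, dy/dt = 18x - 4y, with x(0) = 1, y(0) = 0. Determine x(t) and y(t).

x(t) = 3e^(5t) - 2e^(2t), y(t) = 6e^(5t) - 6e^(2t)

Coefficient matrix A = [[11, -3], [18, -4]].
Characteristic polynomial det(A - λI) = λ^2 - 7λ + 10 = 0.
Eigenvalues λ = 2, 5.
For λ=2: (A-λI) row 1 is [9, -3], so an eigenvector is (-1, -3).
For λ=5: (A-λI) row 1 is [6, -3], so an eigenvector is (-1, -2).
General solution: c_1e^(2t)(-1,-3) + c_2e^(5t)(-1,-2).
Applying x(0)=1, y(0)=0 gives c_1=2, c_2=-3.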